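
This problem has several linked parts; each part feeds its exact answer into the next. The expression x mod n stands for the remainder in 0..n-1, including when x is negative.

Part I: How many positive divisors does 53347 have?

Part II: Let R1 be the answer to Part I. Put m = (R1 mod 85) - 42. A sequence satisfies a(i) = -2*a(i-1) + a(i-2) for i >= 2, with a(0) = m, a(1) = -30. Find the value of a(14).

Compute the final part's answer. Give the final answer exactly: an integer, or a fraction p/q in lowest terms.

1151942

Part I: 53347 = 7 * 7621; number of divisors = (1+1) * (1+1) = 4; answer 4
Part II: R1 = 4; m = -38; a(2) = -2*(-30) + 1*(-38) = 22; iterating: a(2)=22, a(3)=-74, a(4)=170, a(5)=-414, a(6)=998, a(7)=-2410, a(8)=5818, a(9)=-14046, a(10)=33910, a(11)=-81866, a(12)=197642, a(13)=-477150, a(14)=1151942; answer 1151942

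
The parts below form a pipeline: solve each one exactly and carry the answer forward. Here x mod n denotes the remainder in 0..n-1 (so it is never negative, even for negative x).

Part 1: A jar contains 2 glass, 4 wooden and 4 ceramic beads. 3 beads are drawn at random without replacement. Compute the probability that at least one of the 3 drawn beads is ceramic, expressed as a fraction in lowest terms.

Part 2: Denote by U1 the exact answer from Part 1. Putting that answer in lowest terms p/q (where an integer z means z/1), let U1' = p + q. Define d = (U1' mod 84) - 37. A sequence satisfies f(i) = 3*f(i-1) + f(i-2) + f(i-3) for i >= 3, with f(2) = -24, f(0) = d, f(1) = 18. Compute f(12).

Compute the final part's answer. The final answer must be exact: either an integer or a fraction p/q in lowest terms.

-4273294

Part 1: total draws C(10,3) = 120; complement C(6,3) = 20; favorable 120 - 20 = 100; P = 5/6; answer 5/6
Part 2: U1 = 5/6; threaded value p + q = 11; d = -26; f(3) = 3*(-24) + 1*(18) + 1*(-26) = -80; iterating: f(3)=-80, f(4)=-246, f(5)=-842, f(6)=-2852, f(7)=-9644, f(8)=-32626, f(9)=-110374, f(10)=-373392, f(11)=-1263176, f(12)=-4273294; answer -4273294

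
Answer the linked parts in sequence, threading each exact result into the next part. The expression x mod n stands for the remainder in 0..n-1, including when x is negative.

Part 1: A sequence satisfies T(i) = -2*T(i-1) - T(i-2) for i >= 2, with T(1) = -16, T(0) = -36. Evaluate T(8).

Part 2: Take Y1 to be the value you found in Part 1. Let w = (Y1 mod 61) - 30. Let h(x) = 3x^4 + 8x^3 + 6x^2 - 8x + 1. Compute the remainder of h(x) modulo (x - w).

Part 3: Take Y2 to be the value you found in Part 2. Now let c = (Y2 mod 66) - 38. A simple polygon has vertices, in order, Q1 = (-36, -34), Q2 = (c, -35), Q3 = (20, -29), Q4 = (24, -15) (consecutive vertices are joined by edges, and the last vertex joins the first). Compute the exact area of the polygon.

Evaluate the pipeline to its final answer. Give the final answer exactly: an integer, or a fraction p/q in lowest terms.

1025/2

Part 1: T(2) = -2*(-16) - 1*(-36) = 68; iterating: T(2)=68, T(3)=-120, T(4)=172, T(5)=-224, T(6)=276, T(7)=-328, T(8)=380; answer 380
Part 2: Y1 = 380; w = -16; remainder = value at the root: 3*(-16)^4 + 8*(-16)^3 + 6*(-16)^2 - 8*(-16)^1 + 1 = (196608) + (-32768) + (1536) + (128) + (1) = 165505; answer 165505
Part 3: Y2 = 165505; c = 5; cross terms: (-36*-35 - 5*-34)=1430, (5*-29 - 20*-35)=555, (20*-15 - 24*-29)=396, (24*-34 - -36*-15)=-1356; twice the area = |1025| = 1025; area = 1025/2; answer 1025/2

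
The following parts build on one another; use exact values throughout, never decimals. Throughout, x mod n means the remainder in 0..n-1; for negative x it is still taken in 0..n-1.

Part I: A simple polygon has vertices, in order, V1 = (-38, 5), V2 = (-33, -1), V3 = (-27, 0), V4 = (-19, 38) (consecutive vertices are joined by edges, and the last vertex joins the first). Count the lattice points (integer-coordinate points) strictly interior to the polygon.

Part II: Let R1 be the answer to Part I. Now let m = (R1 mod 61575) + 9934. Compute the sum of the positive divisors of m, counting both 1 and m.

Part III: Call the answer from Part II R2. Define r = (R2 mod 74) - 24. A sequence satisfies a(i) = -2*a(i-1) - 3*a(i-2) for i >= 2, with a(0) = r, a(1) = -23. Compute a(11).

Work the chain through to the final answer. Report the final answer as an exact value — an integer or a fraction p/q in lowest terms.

5917

Part I: cross terms: (-38*-1 - -33*5)=203, (-33*0 - -27*-1)=-27, (-27*38 - -19*0)=-1026, (-19*5 - -38*38)=1349; twice the area = |499| = 499; area = 499/2; boundary points = 1 + 1 + 2 + 1 = 5; strictly interior points = area - boundary/2 + 1 = 248; answer 248
Part II: R1 = 248; m = 10182; 10182 = 2 * 3 * 1697; sigma = (1 + 2) * (1 + 3) * (1 + 1697) = 3 * 4 * 1698 = 20376; answer 20376
Part III: R2 = 20376; r = 2; a(2) = -2*(-23) - 3*(2) = 40; iterating: a(2)=40, a(3)=-11, a(4)=-98, a(5)=229, a(6)=-164, a(7)=-359, a(8)=1210, a(9)=-1343, a(10)=-944, a(11)=5917; answer 5917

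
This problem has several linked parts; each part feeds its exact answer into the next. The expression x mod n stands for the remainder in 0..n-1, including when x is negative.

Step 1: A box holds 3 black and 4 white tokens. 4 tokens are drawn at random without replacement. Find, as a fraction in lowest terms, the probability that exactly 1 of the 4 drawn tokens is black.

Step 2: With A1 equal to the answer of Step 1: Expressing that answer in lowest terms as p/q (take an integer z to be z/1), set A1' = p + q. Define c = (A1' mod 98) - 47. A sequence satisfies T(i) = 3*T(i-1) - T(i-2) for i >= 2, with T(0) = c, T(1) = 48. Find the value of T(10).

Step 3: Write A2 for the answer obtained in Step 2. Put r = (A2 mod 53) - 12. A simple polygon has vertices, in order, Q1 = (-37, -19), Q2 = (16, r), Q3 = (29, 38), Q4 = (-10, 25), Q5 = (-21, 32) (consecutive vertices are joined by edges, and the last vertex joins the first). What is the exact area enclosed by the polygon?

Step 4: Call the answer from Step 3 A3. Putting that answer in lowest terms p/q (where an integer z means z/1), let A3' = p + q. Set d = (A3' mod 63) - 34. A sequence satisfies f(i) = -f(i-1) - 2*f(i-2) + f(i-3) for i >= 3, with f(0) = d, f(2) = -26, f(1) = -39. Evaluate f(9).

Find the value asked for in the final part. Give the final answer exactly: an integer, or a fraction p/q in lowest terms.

Step 1: total draws C(7,4) = 35; favorable C(3,1)*C(4,3) = 12; P = 12/35; answer 12/35
Step 2: A1 = 12/35; threaded value p + q = 47; c = 0; T(2) = 3*(48) - 1*(0) = 144; iterating: T(2)=144, T(3)=384, T(4)=1008, T(5)=2640, T(6)=6912, T(7)=18096, T(8)=47376, T(9)=124032, T(10)=324720; answer 324720
Step 3: A2 = 324720; r = 30; cross terms: (-37*30 - 16*-19)=-806, (16*38 - 29*30)=-262, (29*25 - -10*38)=1105, (-10*32 - -21*25)=205, (-21*-19 - -37*32)=1583; twice the area = |1825| = 1825; area = 1825/2; answer 1825/2
Step 4: A3 = 1825/2; threaded value p + q = 1827; d = -34; f(3) = -1*(-26) - 2*(-39) + 1*(-34) = 70; iterating: f(3)=70, f(4)=-57, f(5)=-109, f(6)=293, f(7)=-132, f(8)=-563, f(9)=1120; answer 1120

1120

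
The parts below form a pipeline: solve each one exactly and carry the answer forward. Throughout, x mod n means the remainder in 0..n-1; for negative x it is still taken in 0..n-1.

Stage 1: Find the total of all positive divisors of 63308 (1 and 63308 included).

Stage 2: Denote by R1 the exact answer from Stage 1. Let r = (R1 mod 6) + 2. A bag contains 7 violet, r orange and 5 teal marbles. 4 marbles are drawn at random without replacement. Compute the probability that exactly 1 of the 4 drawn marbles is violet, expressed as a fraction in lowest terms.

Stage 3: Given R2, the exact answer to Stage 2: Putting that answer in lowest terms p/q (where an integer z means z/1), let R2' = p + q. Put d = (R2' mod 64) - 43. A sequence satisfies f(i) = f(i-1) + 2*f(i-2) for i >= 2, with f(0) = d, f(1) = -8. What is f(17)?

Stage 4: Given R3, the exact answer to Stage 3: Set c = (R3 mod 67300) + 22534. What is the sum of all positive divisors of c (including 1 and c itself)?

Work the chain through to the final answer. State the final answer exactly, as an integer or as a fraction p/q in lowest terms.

Stage 1: 63308 = 2^2 * 7^2 * 17 * 19; sigma = (1 + 2 + 4) * (1 + 7 + 49) * (1 + 17) * (1 + 19) = 7 * 57 * 18 * 20 = 143640; answer 143640
Stage 2: R1 = 143640; r = 2; total draws C(14,4) = 1001; favorable C(7,1)*C(7,3) = 245; P = 35/143; answer 35/143
Stage 3: R2 = 35/143; threaded value p + q = 178; d = 7; f(2) = 1*(-8) + 2*(7) = 6; iterating: f(2)=6, f(3)=-10, f(4)=2, f(5)=-18, f(6)=-14, f(7)=-50, f(8)=-78, f(9)=-178, f(10)=-334, f(11)=-690, f(12)=-1358, f(13)=-2738, f(14)=-5454, f(15)=-10930, f(16)=-21838, f(17)=-43698; answer -43698
Stage 4: R3 = -43698; c = 46136; 46136 = 2^3 * 73 * 79; sigma = (1 + 2 + 4 + 8) * (1 + 73) * (1 + 79) = 15 * 74 * 80 = 88800; answer 88800

88800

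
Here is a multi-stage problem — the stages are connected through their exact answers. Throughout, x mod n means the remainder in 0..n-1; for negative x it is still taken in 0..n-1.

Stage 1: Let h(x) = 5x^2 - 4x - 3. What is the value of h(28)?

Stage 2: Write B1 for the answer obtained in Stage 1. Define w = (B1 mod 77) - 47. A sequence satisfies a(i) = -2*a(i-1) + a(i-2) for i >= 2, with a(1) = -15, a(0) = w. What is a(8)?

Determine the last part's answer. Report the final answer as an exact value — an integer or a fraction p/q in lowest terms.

3585

Stage 1: 5*(28)^2 - 4*(28)^1 - 3 = (3920) + (-112) + (-3) = 3805; answer 3805
Stage 2: B1 = 3805; w = -15; a(2) = -2*(-15) + 1*(-15) = 15; iterating: a(2)=15, a(3)=-45, a(4)=105, a(5)=-255, a(6)=615, a(7)=-1485, a(8)=3585; answer 3585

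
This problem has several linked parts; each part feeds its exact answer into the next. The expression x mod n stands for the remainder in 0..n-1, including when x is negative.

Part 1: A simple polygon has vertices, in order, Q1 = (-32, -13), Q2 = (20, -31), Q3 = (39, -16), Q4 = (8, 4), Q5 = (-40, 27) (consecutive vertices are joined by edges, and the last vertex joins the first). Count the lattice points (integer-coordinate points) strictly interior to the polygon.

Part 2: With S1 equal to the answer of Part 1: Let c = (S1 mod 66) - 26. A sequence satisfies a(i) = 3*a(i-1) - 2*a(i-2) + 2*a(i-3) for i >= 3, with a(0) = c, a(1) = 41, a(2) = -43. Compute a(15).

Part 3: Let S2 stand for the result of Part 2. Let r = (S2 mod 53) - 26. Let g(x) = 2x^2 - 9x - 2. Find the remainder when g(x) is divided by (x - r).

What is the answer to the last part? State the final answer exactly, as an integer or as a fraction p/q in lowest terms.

79

Part 1: cross terms: (-32*-31 - 20*-13)=1252, (20*-16 - 39*-31)=889, (39*4 - 8*-16)=284, (8*27 - -40*4)=376, (-40*-13 - -32*27)=1384; twice the area = |4185| = 4185; area = 4185/2; boundary points = 2 + 1 + 1 + 1 + 8 = 13; strictly interior points = area - boundary/2 + 1 = 2087; answer 2087
Part 2: S1 = 2087; c = 15; a(3) = 3*(-43) - 2*(41) + 2*(15) = -181; iterating: a(3)=-181, a(4)=-375, a(5)=-849, a(6)=-2159, a(7)=-5529, a(8)=-13967, a(9)=-35161, a(10)=-88607, a(11)=-223433, a(12)=-563407, a(13)=-1420569, a(14)=-3581759, a(15)=-9030953; answer -9030953
Part 3: S2 = -9030953; r = 9; remainder = value at the root: 2*(9)^2 - 9*(9)^1 - 2 = (162) + (-81) + (-2) = 79; answer 79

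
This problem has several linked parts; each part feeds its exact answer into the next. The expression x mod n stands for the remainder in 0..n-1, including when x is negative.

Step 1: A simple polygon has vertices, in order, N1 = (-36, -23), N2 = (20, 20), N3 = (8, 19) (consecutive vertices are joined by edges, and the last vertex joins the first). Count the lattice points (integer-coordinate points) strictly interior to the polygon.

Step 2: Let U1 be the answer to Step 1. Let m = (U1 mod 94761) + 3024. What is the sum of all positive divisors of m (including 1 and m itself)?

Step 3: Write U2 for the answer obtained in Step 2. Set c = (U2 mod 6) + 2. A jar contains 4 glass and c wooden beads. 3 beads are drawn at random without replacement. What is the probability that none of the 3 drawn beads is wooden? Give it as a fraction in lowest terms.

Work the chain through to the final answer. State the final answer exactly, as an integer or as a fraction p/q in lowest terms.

Step 1: cross terms: (-36*20 - 20*-23)=-260, (20*19 - 8*20)=220, (8*-23 - -36*19)=500; twice the area = |460| = 460; area = 230; boundary points = 1 + 1 + 2 = 4; strictly interior points = area - boundary/2 + 1 = 229; answer 229
Step 2: U1 = 229; m = 3253; 3253 is prime, so its only divisors are 1 and 3253; sigma = 1 + 3253 = 3254; answer 3254
Step 3: U2 = 3254; c = 4; total draws C(8,3) = 56; favorable C(4,3) = 4; P = 1/14; answer 1/14

1/14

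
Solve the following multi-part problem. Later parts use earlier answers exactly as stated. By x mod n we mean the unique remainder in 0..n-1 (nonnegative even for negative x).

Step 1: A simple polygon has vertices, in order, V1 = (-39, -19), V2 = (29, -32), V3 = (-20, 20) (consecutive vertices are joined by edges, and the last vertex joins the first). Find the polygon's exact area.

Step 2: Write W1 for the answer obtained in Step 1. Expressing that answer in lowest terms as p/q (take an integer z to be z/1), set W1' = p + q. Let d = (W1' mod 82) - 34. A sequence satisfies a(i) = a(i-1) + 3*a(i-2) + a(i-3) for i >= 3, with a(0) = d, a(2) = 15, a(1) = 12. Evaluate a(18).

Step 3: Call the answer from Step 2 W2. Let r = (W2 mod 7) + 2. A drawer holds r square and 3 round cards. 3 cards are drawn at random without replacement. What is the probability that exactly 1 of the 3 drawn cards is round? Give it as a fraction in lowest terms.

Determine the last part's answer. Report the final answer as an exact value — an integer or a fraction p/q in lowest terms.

Step 1: cross terms: (-39*-32 - 29*-19)=1799, (29*20 - -20*-32)=-60, (-20*-19 - -39*20)=1160; twice the area = |2899| = 2899; area = 2899/2; answer 2899/2
Step 2: W1 = 2899/2; threaded value p + q = 2901; d = -3; a(3) = 1*(15) + 3*(12) + 1*(-3) = 48; iterating: a(3)=48, a(4)=105, a(5)=264, a(6)=627, a(7)=1524, a(8)=3669, a(9)=8868, a(10)=21399, a(11)=51672, a(12)=124737, a(13)=301152, a(14)=727035, a(15)=1755228, a(16)=4237485, a(17)=10230204, a(18)=24697887; answer 24697887
Step 3: W2 = 24697887; r = 6; total draws C(9,3) = 84; favorable C(3,1)*C(6,2) = 45; P = 15/28; answer 15/28

15/28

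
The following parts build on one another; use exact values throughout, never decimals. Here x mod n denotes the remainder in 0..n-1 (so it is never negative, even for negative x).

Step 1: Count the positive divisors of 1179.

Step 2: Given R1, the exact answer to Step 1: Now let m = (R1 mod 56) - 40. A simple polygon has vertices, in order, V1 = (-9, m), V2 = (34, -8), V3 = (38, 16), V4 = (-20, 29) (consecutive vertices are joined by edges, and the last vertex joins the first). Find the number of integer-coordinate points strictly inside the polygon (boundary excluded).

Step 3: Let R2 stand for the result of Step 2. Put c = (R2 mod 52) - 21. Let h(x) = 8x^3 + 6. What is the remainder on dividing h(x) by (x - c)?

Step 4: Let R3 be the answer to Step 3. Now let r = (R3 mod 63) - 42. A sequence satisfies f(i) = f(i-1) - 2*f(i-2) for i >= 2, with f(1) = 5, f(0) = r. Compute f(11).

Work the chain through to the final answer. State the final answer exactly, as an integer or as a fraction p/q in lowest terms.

-83

Step 1: 1179 = 3^2 * 131; number of divisors = (2+1) * (1+1) = 6; answer 6
Step 2: R1 = 6; m = -34; cross terms: (-9*-8 - 34*-34)=1228, (34*16 - 38*-8)=848, (38*29 - -20*16)=1422, (-20*-34 - -9*29)=941; twice the area = |4439| = 4439; area = 4439/2; boundary points = 1 + 4 + 1 + 1 = 7; strictly interior points = area - boundary/2 + 1 = 2217; answer 2217
Step 3: R2 = 2217; c = 12; remainder = value at the root: 8*(12)^3 + 6 = (13824) + (6) = 13830; answer 13830
Step 4: R3 = 13830; r = -9; f(2) = 1*(5) - 2*(-9) = 23; iterating: f(2)=23, f(3)=13, f(4)=-33, f(5)=-59, f(6)=7, f(7)=125, f(8)=111, f(9)=-139, f(10)=-361, f(11)=-83; answer -83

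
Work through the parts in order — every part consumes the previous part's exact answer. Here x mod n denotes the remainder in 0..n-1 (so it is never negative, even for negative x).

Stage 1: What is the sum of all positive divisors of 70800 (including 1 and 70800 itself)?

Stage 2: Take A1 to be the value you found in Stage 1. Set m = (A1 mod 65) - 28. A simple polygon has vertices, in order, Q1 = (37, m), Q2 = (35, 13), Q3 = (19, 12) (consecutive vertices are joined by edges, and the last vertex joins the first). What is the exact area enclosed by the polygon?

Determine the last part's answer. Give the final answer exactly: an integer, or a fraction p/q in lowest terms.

169

Stage 1: 70800 = 2^4 * 3 * 5^2 * 59; sigma = (1 + 2 + 4 + 8 + 16) * (1 + 3) * (1 + 5 + 25) * (1 + 59) = 31 * 4 * 31 * 60 = 230640; answer 230640
Stage 2: A1 = 230640; m = -8; cross terms: (37*13 - 35*-8)=761, (35*12 - 19*13)=173, (19*-8 - 37*12)=-596; twice the area = |338| = 338; area = 169; answer 169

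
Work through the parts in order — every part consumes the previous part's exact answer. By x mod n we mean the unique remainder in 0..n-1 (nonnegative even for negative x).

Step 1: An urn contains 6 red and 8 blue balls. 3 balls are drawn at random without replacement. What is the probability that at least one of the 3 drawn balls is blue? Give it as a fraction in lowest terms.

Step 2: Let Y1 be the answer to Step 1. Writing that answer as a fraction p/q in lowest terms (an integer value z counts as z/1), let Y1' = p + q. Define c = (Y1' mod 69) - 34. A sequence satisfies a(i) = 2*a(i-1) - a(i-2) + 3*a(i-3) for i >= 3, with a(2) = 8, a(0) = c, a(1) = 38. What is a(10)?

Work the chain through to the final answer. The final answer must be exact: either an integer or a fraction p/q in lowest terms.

7751

Step 1: total draws C(14,3) = 364; complement C(6,3) = 20; favorable 364 - 20 = 344; P = 86/91; answer 86/91
Step 2: Y1 = 86/91; threaded value p + q = 177; c = 5; a(3) = 2*(8) - 1*(38) + 3*(5) = -7; iterating: a(3)=-7, a(4)=92, a(5)=215, a(6)=317, a(7)=695, a(8)=1718, a(9)=3692, a(10)=7751; answer 7751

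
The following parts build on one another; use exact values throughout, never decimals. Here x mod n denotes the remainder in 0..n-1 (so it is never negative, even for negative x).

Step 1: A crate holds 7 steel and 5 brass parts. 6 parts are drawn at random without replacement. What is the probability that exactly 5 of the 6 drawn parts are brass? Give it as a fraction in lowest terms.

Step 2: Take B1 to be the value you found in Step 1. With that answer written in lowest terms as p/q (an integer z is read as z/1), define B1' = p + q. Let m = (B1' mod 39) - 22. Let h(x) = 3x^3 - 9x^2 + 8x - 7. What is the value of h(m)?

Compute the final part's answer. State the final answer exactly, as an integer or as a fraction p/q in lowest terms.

Step 1: total draws C(12,6) = 924; favorable C(5,5)*C(7,1) = 7; P = 1/132; answer 1/132
Step 2: B1 = 1/132; threaded value p + q = 133; m = -6; 3*(-6)^3 - 9*(-6)^2 + 8*(-6)^1 - 7 = (-648) + (-324) + (-48) + (-7) = -1027; answer -1027

-1027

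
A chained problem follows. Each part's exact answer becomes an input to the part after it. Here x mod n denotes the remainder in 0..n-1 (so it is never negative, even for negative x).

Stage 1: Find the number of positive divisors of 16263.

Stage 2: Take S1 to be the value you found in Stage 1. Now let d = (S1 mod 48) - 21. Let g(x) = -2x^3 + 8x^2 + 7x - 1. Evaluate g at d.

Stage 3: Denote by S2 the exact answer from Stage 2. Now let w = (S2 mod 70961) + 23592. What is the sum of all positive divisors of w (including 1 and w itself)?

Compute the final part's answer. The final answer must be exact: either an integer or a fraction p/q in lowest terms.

Stage 1: 16263 = 3^2 * 13 * 139; number of divisors = (2+1) * (1+1) * (1+1) = 12; answer 12
Stage 2: S1 = 12; d = -9; -2*(-9)^3 + 8*(-9)^2 + 7*(-9)^1 - 1 = (1458) + (648) + (-63) + (-1) = 2042; answer 2042
Stage 3: S2 = 2042; w = 25634; 25634 = 2 * 7 * 1831; sigma = (1 + 2) * (1 + 7) * (1 + 1831) = 3 * 8 * 1832 = 43968; answer 43968

43968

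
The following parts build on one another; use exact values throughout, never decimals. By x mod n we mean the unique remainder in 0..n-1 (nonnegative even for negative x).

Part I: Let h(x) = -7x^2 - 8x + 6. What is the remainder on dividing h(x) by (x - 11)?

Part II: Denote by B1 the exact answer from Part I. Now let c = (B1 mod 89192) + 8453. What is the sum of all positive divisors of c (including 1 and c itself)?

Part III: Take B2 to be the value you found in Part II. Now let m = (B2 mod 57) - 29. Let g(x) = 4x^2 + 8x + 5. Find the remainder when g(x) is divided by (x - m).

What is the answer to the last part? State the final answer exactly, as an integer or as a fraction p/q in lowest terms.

Part I: remainder = value at the root: -7*(11)^2 - 8*(11)^1 + 6 = (-847) + (-88) + (6) = -929; answer -929
Part II: B1 = -929; c = 96716; 96716 = 2^2 * 24179; sigma = (1 + 2 + 4) * (1 + 24179) = 7 * 24180 = 169260; answer 169260
Part III: B2 = 169260; m = -2; remainder = value at the root: 4*(-2)^2 + 8*(-2)^1 + 5 = (16) + (-16) + (5) = 5; answer 5

5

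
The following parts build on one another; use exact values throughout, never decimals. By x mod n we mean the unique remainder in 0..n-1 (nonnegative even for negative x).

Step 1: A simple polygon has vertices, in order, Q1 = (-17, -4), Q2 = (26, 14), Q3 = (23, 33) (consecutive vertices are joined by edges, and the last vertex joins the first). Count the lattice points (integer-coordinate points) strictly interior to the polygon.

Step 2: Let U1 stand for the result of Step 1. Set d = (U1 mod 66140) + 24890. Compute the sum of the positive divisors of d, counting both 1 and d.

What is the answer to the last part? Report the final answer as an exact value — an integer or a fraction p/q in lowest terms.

Step 1: cross terms: (-17*14 - 26*-4)=-134, (26*33 - 23*14)=536, (23*-4 - -17*33)=469; twice the area = |871| = 871; area = 871/2; boundary points = 1 + 1 + 1 = 3; strictly interior points = area - boundary/2 + 1 = 435; answer 435
Step 2: U1 = 435; d = 25325; 25325 = 5^2 * 1013; sigma = (1 + 5 + 25) * (1 + 1013) = 31 * 1014 = 31434; answer 31434

31434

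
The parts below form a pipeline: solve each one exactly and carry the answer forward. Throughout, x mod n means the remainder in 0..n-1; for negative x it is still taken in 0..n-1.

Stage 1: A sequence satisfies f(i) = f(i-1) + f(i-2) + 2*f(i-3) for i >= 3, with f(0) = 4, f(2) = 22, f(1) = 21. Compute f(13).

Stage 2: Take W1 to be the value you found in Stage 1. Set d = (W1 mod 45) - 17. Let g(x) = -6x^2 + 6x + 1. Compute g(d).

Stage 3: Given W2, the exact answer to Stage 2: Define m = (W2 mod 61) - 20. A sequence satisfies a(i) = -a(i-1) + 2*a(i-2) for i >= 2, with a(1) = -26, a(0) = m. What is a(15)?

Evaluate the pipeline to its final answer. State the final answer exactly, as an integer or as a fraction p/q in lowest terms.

-622580

Stage 1: f(3) = 1*(22) + 1*(21) + 2*(4) = 51; iterating: f(3)=51, f(4)=115, f(5)=210, f(6)=427, f(7)=867, f(8)=1714, f(9)=3435, f(10)=6883, f(11)=13746, f(12)=27499, f(13)=55011; answer 55011
Stage 2: W1 = 55011; d = 4; -6*(4)^2 + 6*(4)^1 + 1 = (-96) + (24) + (1) = -71; answer -71
Stage 3: W2 = -71; m = 31; a(2) = -1*(-26) + 2*(31) = 88; iterating: a(2)=88, a(3)=-140, a(4)=316, a(5)=-596, a(6)=1228, a(7)=-2420, a(8)=4876, a(9)=-9716, a(10)=19468, a(11)=-38900, a(12)=77836, a(13)=-155636, a(14)=311308, a(15)=-622580; answer -622580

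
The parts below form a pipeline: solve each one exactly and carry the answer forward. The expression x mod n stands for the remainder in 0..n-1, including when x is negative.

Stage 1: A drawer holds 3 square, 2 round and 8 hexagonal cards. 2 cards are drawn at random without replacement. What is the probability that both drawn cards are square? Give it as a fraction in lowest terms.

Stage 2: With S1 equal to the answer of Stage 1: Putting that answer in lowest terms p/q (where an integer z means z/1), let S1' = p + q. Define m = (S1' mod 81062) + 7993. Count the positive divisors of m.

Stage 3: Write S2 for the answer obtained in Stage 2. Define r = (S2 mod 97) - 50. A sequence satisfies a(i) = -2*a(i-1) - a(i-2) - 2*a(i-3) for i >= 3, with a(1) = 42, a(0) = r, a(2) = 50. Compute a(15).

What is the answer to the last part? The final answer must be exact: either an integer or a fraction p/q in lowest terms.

-78690

Stage 1: total draws C(13,2) = 78; favorable C(3,2) = 3; P = 1/26; answer 1/26
Stage 2: S1 = 1/26; threaded value p + q = 27; m = 8020; 8020 = 2^2 * 5 * 401; number of divisors = (2+1) * (1+1) * (1+1) = 12; answer 12
Stage 3: S2 = 12; r = -38; a(3) = -2*(50) - 1*(42) - 2*(-38) = -66; iterating: a(3)=-66, a(4)=-2, a(5)=-30, a(6)=194, a(7)=-354, a(8)=574, a(9)=-1182, a(10)=2498, a(11)=-4962, a(12)=9790, a(13)=-19614, a(14)=39362, a(15)=-78690; answer -78690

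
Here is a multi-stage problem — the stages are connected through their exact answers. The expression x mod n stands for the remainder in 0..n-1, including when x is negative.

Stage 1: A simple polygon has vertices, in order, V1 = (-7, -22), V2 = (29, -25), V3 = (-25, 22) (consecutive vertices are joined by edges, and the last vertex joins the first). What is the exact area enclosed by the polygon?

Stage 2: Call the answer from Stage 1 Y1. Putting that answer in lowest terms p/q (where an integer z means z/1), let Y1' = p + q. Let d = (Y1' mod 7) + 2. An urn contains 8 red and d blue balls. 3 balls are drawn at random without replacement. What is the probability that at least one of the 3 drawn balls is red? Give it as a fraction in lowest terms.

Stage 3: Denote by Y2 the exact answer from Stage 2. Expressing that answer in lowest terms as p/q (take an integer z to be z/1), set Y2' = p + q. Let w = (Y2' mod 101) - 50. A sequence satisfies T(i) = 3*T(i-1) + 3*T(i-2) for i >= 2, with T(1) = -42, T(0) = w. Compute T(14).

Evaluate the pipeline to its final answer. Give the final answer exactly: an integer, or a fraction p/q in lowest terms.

Stage 1: cross terms: (-7*-25 - 29*-22)=813, (29*22 - -25*-25)=13, (-25*-22 - -7*22)=704; twice the area = |1530| = 1530; area = 765; answer 765
Stage 2: Y1 = 765; threaded value p + q = 766; d = 5; total draws C(13,3) = 286; complement C(5,3) = 10; favorable 286 - 10 = 276; P = 138/143; answer 138/143
Stage 3: Y2 = 138/143; threaded value p + q = 281; w = 29; T(2) = 3*(-42) + 3*(29) = -39; iterating: T(2)=-39, T(3)=-243, T(4)=-846, T(5)=-3267, T(6)=-12339, T(7)=-46818, T(8)=-177471, T(9)=-672867, T(10)=-2551014, T(11)=-9671643, T(12)=-36667971, T(13)=-139018842, T(14)=-527060439; answer -527060439

-527060439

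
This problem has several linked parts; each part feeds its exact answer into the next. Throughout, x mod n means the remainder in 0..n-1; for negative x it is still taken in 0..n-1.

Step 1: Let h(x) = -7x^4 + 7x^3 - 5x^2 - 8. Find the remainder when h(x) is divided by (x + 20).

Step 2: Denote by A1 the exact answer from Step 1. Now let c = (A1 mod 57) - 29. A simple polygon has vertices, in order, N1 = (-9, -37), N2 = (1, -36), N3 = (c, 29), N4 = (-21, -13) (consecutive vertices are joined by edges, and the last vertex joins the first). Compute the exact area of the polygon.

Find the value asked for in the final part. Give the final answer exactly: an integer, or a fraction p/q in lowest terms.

1245/2

Step 1: remainder = value at the root: -7*(-20)^4 + 7*(-20)^3 - 5*(-20)^2 - 8 = (-1120000) + (-56000) + (-2000) + (-8) = -1178008; answer -1178008
Step 2: A1 = -1178008; c = -18; cross terms: (-9*-36 - 1*-37)=361, (1*29 - -18*-36)=-619, (-18*-13 - -21*29)=843, (-21*-37 - -9*-13)=660; twice the area = |1245| = 1245; area = 1245/2; answer 1245/2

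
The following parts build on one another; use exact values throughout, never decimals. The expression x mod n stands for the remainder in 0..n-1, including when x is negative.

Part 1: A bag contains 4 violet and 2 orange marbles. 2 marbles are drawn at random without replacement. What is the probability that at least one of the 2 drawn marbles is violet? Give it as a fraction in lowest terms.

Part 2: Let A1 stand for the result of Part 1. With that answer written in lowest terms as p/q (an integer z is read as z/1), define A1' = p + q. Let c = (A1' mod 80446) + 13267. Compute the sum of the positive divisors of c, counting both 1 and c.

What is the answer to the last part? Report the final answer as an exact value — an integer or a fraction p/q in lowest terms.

Part 1: total draws C(6,2) = 15; complement C(2,2) = 1; favorable 15 - 1 = 14; P = 14/15; answer 14/15
Part 2: A1 = 14/15; threaded value p + q = 29; c = 13296; 13296 = 2^4 * 3 * 277; sigma = (1 + 2 + 4 + 8 + 16) * (1 + 3) * (1 + 277) = 31 * 4 * 278 = 34472; answer 34472

34472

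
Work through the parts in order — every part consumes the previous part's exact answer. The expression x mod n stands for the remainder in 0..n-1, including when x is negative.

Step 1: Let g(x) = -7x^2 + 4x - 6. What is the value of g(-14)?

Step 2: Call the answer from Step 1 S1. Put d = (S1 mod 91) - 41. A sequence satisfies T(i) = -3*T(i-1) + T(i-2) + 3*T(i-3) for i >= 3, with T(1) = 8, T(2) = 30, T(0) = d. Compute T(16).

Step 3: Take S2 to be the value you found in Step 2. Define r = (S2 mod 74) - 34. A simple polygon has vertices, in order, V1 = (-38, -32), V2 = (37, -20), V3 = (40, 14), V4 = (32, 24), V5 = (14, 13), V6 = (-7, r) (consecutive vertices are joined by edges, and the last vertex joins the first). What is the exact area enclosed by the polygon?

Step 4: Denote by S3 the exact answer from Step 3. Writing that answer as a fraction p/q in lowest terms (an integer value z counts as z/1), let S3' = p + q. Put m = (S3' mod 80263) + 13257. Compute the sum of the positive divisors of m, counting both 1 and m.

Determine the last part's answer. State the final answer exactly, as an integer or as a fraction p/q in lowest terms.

35340

Step 1: -7*(-14)^2 + 4*(-14)^1 - 6 = (-1372) + (-56) + (-6) = -1434; answer -1434
Step 2: S1 = -1434; d = -19; T(3) = -3*(30) + 1*(8) + 3*(-19) = -139; iterating: T(3)=-139, T(4)=471, T(5)=-1462, T(6)=4440, T(7)=-13369, T(8)=40161, T(9)=-120532, T(10)=361650, T(11)=-1084999, T(12)=3255051, T(13)=-9765202, T(14)=29295660, T(15)=-87887029, T(16)=263661141; answer 263661141
Step 3: S2 = 263661141; r = -5; cross terms: (-38*-20 - 37*-32)=1944, (37*14 - 40*-20)=1318, (40*24 - 32*14)=512, (32*13 - 14*24)=80, (14*-5 - -7*13)=21, (-7*-32 - -38*-5)=34; twice the area = |3909| = 3909; area = 3909/2; answer 3909/2
Step 4: S3 = 3909/2; threaded value p + q = 3911; m = 17168; 17168 = 2^4 * 29 * 37; sigma = (1 + 2 + 4 + 8 + 16) * (1 + 29) * (1 + 37) = 31 * 30 * 38 = 35340; answer 35340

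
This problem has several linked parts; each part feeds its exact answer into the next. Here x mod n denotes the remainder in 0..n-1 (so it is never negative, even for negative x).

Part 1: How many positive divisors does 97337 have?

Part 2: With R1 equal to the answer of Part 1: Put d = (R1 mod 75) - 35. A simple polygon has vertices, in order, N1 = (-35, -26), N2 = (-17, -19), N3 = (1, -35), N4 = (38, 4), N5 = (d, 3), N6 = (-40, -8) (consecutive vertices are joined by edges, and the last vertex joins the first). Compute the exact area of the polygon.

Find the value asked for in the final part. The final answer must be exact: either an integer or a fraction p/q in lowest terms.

3489/2

Part 1: 97337 = 19 * 47 * 109; number of divisors = (1+1) * (1+1) * (1+1) = 8; answer 8
Part 2: R1 = 8; d = -27; cross terms: (-35*-19 - -17*-26)=223, (-17*-35 - 1*-19)=614, (1*4 - 38*-35)=1334, (38*3 - -27*4)=222, (-27*-8 - -40*3)=336, (-40*-26 - -35*-8)=760; twice the area = |3489| = 3489; area = 3489/2; answer 3489/2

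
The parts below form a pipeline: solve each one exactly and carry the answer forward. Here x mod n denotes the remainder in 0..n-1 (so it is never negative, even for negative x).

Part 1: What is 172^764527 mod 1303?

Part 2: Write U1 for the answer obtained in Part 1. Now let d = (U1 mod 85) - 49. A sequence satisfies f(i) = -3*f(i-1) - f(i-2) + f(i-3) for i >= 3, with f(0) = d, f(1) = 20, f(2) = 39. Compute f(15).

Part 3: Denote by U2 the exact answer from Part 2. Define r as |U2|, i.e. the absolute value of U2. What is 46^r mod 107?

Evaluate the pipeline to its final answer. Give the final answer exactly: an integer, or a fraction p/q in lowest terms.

Part 1: squarings mod 1303: 172^1=172, 172^2=918, 172^4=986, 172^8=158, 172^16=207, 172^32=1153, 172^64=349, 172^128=622, 172^256=1196, 172^512=1025, 172^1024=407, 172^2048=168, 172^4096=861, 172^8192=1217, 172^16384=881, 172^32768=876, 172^65536=1212, 172^131072=463, 172^262144=677, 172^524288=976; 172^764527 = 172^1 * 172^2 * 172^4 * 172^8 * 172^32 * 172^64 * 172^512 * 172^2048 * 172^8192 * 172^32768 * 172^65536 * 172^131072 * 172^524288 = 391 (mod 1303); answer 391
Part 2: U1 = 391; d = 2; f(3) = -3*(39) - 1*(20) + 1*(2) = -135; iterating: f(3)=-135, f(4)=386, f(5)=-984, f(6)=2431, f(7)=-5923, f(8)=14354, f(9)=-34708, f(10)=83847, f(11)=-202479, f(12)=488882, f(13)=-1180320, f(14)=2849599, f(15)=-6879595; answer -6879595
Part 3: U2 = -6879595; r = 6879595; squarings mod 107: 46^1=46, 46^2=83, 46^4=41, 46^8=76, 46^16=105, 46^32=4, 46^64=16, 46^128=42, 46^256=52, 46^512=29, 46^1024=92, 46^2048=11, 46^4096=14, 46^8192=89, 46^16384=3, 46^32768=9, 46^65536=81, 46^131072=34, 46^262144=86, 46^524288=13, 46^1048576=62, 46^2097152=99, 46^4194304=64; 46^6879595 = 46^1 * 46^2 * 46^8 * 46^32 * 46^64 * 46^256 * 46^2048 * 46^4096 * 46^8192 * 46^16384 * 46^32768 * 46^524288 * 46^2097152 * 46^4194304 = 50 (mod 107); answer 50

50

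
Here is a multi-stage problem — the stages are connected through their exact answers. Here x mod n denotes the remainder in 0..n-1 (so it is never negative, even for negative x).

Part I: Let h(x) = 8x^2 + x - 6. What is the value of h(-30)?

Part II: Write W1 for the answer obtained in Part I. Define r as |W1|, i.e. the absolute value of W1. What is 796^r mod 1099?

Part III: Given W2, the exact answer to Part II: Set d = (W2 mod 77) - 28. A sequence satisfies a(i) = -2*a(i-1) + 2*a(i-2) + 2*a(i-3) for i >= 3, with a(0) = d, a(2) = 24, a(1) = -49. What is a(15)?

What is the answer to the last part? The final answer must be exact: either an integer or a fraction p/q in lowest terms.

Part I: 8*(-30)^2 + 1*(-30)^1 - 6 = (7200) + (-30) + (-6) = 7164; answer 7164
Part II: W1 = 7164; r = 7164; squarings mod 1099: 796^1=796, 796^2=592, 796^4=982, 796^8=501, 796^16=429, 796^32=508, 796^64=898, 796^128=837, 796^256=506, 796^512=1068, 796^1024=961, 796^2048=361, 796^4096=639; 796^7164 = 796^4 * 796^8 * 796^16 * 796^32 * 796^64 * 796^128 * 796^256 * 796^512 * 796^2048 * 796^4096 = 799 (mod 1099); answer 799
Part III: W2 = 799; d = 1; a(3) = -2*(24) + 2*(-49) + 2*(1) = -144; iterating: a(3)=-144, a(4)=238, a(5)=-716, a(6)=1620, a(7)=-4196, a(8)=10200, a(9)=-25552, a(10)=63112, a(11)=-156928, a(12)=388976, a(13)=-965584, a(14)=2395264, a(15)=-5943744; answer -5943744

-5943744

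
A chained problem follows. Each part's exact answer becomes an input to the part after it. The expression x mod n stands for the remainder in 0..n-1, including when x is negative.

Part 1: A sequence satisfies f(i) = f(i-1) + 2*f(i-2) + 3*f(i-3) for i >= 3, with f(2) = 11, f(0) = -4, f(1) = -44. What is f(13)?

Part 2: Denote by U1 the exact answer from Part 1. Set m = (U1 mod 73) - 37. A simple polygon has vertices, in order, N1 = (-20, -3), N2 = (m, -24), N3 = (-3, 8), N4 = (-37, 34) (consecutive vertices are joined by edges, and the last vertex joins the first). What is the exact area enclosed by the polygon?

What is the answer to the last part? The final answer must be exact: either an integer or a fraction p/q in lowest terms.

823

Part 1: f(3) = 1*(11) + 2*(-44) + 3*(-4) = -89; iterating: f(3)=-89, f(4)=-199, f(5)=-344, f(6)=-1009, f(7)=-2294, f(8)=-5344, f(9)=-12959, f(10)=-30529, f(11)=-72479, f(12)=-172414, f(13)=-408959; answer -408959
Part 2: U1 = -408959; m = 23; cross terms: (-20*-24 - 23*-3)=549, (23*8 - -3*-24)=112, (-3*34 - -37*8)=194, (-37*-3 - -20*34)=791; twice the area = |1646| = 1646; area = 823; answer 823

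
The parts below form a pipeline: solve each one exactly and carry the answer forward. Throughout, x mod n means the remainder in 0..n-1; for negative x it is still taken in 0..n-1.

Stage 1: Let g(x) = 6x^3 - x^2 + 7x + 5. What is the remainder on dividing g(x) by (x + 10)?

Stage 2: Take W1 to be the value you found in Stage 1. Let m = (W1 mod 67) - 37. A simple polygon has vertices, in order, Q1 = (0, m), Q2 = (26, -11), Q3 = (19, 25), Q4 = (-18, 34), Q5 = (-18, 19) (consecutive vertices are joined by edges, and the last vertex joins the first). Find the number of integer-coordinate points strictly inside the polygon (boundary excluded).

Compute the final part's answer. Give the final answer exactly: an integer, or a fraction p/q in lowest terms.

Stage 1: remainder = value at the root: 6*(-10)^3 - 1*(-10)^2 + 7*(-10)^1 + 5 = (-6000) + (-100) + (-70) + (5) = -6165; answer -6165
Stage 2: W1 = -6165; m = 29; cross terms: (0*-11 - 26*29)=-754, (26*25 - 19*-11)=859, (19*34 - -18*25)=1096, (-18*19 - -18*34)=270, (-18*29 - 0*19)=-522; twice the area = |949| = 949; area = 949/2; boundary points = 2 + 1 + 1 + 15 + 2 = 21; strictly interior points = area - boundary/2 + 1 = 465; answer 465

465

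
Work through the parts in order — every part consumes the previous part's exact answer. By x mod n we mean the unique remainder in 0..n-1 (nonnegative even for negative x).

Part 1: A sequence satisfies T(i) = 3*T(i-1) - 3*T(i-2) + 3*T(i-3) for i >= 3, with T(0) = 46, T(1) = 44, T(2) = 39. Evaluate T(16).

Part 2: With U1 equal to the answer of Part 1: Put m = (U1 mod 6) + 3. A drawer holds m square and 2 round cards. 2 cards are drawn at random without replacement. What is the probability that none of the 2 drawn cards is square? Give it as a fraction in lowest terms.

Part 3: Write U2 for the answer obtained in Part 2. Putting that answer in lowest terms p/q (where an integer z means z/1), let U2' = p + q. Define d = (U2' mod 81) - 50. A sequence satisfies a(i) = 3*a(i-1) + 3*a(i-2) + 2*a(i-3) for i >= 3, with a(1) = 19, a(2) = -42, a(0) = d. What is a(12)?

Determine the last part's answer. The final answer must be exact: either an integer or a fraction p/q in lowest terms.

Part 1: T(3) = 3*(39) - 3*(44) + 3*(46) = 123; iterating: T(3)=123, T(4)=384, T(5)=900, T(6)=1917, T(7)=4203, T(8)=9558, T(9)=21816, T(10)=49383, T(11)=111375, T(12)=251424, T(13)=568296, T(14)=1284741, T(15)=2903607, T(16)=6561486; answer 6561486
Part 2: U1 = 6561486; m = 3; total draws C(5,2) = 10; favorable C(2,2) = 1; P = 1/10; answer 1/10
Part 3: U2 = 1/10; threaded value p + q = 11; d = -39; a(3) = 3*(-42) + 3*(19) + 2*(-39) = -147; iterating: a(3)=-147, a(4)=-529, a(5)=-2112, a(6)=-8217, a(7)=-32045, a(8)=-125010, a(9)=-487599, a(10)=-1901917, a(11)=-7418568, a(12)=-28936653; answer -28936653

-28936653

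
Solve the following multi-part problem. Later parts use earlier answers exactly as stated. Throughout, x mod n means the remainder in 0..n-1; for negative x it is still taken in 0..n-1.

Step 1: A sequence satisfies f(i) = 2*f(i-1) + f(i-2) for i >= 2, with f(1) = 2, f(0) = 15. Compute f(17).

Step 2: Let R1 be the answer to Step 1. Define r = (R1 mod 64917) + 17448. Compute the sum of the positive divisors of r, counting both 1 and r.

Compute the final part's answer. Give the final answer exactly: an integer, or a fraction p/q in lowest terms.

99696

Step 1: f(2) = 2*(2) + 1*(15) = 19; iterating: f(2)=19, f(3)=40, f(4)=99, f(5)=238, f(6)=575, f(7)=1388, f(8)=3351, f(9)=8090, f(10)=19531, f(11)=47152, f(12)=113835, f(13)=274822, f(14)=663479, f(15)=1601780, f(16)=3867039, f(17)=9335858; answer 9335858
Step 2: R1 = 9335858; r = 70175; 70175 = 5^2 * 7 * 401; sigma = (1 + 5 + 25) * (1 + 7) * (1 + 401) = 31 * 8 * 402 = 99696; answer 99696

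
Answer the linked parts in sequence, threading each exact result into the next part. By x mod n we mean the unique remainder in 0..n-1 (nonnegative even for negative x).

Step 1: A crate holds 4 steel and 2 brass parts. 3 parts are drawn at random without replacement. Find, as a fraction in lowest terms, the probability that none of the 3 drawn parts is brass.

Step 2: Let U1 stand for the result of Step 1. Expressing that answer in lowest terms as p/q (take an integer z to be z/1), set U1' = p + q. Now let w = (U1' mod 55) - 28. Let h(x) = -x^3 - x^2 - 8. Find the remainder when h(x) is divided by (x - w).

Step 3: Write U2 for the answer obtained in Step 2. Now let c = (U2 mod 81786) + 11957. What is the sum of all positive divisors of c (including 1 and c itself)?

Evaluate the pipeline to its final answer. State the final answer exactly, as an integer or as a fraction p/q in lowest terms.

Step 1: total draws C(6,3) = 20; favorable C(4,3) = 4; P = 1/5; answer 1/5
Step 2: U1 = 1/5; threaded value p + q = 6; w = -22; remainder = value at the root: -1*(-22)^3 - 1*(-22)^2 - 8 = (10648) + (-484) + (-8) = 10156; answer 10156
Step 3: U2 = 10156; c = 22113; 22113 = 3^5 * 7 * 13; sigma = (1 + 3 + 9 + 27 + 81 + 243) * (1 + 7) * (1 + 13) = 364 * 8 * 14 = 40768; answer 40768

40768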